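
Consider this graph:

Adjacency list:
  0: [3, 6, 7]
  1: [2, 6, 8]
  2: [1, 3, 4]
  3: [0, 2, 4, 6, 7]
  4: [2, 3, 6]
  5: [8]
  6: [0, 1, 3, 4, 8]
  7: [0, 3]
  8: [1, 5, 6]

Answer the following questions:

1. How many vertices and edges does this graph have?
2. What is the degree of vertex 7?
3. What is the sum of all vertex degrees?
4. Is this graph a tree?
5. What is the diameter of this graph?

Count: 9 vertices, 14 edges.
Vertex 7 has neighbors [0, 3], degree = 2.
Handshaking lemma: 2 * 14 = 28.
A tree on 9 vertices has 8 edges. This graph has 14 edges (6 extra). Not a tree.
Diameter (longest shortest path) = 4.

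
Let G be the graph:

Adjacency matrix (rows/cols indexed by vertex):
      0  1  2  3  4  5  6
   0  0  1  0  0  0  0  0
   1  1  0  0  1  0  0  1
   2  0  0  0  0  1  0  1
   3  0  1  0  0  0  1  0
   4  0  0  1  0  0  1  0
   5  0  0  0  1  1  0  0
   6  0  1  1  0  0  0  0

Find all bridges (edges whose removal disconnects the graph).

A bridge is an edge whose removal increases the number of connected components.
Bridges found: (0,1)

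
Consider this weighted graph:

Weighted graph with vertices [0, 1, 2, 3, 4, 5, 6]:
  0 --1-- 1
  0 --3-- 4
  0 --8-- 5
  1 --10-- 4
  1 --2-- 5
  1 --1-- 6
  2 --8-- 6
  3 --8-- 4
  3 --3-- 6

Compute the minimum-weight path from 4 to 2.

Using Dijkstra's algorithm from vertex 4:
Shortest path: 4 -> 0 -> 1 -> 6 -> 2
Total weight: 3 + 1 + 1 + 8 = 13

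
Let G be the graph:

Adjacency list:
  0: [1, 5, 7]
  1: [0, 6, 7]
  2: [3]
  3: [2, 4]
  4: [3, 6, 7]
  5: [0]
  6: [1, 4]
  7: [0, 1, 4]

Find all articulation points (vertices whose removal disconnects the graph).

An articulation point is a vertex whose removal disconnects the graph.
Articulation points: [0, 3, 4]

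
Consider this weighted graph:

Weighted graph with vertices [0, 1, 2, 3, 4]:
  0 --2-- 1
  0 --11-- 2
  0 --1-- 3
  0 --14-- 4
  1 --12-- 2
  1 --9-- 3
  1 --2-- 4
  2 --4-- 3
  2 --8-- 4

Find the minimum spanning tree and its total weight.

Applying Kruskal's algorithm (sort edges by weight, add if no cycle):
  Add (0,3) w=1
  Add (0,1) w=2
  Add (1,4) w=2
  Add (2,3) w=4
  Skip (2,4) w=8 (creates cycle)
  Skip (1,3) w=9 (creates cycle)
  Skip (0,2) w=11 (creates cycle)
  Skip (1,2) w=12 (creates cycle)
  Skip (0,4) w=14 (creates cycle)
MST weight = 9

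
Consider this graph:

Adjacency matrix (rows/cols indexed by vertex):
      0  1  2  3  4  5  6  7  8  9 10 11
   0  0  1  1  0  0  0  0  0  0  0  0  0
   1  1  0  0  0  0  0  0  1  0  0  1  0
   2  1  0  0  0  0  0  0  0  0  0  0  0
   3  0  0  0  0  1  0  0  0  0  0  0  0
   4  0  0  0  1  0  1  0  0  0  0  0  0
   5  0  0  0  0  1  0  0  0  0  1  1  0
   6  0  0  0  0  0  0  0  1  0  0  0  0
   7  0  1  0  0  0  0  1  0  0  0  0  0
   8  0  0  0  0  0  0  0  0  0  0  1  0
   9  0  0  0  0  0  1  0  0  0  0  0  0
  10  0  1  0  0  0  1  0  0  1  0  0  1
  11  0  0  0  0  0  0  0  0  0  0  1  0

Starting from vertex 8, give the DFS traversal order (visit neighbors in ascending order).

DFS from vertex 8 (neighbors processed in ascending order):
Visit order: 8, 10, 1, 0, 2, 7, 6, 5, 4, 3, 9, 11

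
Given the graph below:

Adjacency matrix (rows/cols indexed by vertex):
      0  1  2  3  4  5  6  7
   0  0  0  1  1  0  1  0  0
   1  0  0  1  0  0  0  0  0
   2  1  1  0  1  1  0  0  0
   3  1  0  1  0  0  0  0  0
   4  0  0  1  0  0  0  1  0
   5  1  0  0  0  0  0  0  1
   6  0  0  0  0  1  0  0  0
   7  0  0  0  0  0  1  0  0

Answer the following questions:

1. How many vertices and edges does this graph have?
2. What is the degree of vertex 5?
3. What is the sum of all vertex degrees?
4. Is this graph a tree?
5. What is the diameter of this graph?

Count: 8 vertices, 8 edges.
Vertex 5 has neighbors [0, 7], degree = 2.
Handshaking lemma: 2 * 8 = 16.
A tree on 8 vertices has 7 edges. This graph has 8 edges (1 extra). Not a tree.
Diameter (longest shortest path) = 5.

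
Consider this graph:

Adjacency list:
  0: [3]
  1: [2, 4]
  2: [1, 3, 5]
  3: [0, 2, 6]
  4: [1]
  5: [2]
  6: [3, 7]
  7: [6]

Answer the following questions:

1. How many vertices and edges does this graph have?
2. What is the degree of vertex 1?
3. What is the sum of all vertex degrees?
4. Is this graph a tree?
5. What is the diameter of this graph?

Count: 8 vertices, 7 edges.
Vertex 1 has neighbors [2, 4], degree = 2.
Handshaking lemma: 2 * 7 = 14.
A graph is a tree iff it is connected and has exactly n-1 edges. This graph is connected (all 8 vertices in one component) and has 8-1 = 7 edges. It is a tree.
Diameter (longest shortest path) = 5.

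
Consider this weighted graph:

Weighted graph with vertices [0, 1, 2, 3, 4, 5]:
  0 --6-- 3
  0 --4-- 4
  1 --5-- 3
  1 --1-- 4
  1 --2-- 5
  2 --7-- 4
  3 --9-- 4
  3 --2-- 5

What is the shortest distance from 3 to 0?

Using Dijkstra's algorithm from vertex 3:
Shortest path: 3 -> 0
Total weight: 6 = 6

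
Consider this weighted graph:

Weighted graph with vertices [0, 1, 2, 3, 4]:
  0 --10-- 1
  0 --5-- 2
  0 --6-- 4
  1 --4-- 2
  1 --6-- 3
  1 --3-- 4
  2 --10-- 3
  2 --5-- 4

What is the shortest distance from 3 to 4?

Using Dijkstra's algorithm from vertex 3:
Shortest path: 3 -> 1 -> 4
Total weight: 6 + 3 = 9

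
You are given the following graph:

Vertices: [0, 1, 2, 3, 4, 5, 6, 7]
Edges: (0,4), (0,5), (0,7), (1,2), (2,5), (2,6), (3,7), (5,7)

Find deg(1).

Vertex 1 has neighbors [2], so deg(1) = 1.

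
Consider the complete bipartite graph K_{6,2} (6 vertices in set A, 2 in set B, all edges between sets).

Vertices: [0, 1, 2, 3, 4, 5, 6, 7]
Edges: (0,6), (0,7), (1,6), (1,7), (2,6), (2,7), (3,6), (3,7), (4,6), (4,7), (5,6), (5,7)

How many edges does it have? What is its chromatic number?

K_{6,2} has 6 * 2 = 12 edges.
Bipartite graphs have chromatic number 2 (color each partition differently).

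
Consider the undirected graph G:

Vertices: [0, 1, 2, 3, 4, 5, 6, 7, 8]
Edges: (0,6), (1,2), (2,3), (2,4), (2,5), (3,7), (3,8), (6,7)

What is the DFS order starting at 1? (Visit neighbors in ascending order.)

DFS from vertex 1 (neighbors processed in ascending order):
Visit order: 1, 2, 3, 7, 6, 0, 8, 4, 5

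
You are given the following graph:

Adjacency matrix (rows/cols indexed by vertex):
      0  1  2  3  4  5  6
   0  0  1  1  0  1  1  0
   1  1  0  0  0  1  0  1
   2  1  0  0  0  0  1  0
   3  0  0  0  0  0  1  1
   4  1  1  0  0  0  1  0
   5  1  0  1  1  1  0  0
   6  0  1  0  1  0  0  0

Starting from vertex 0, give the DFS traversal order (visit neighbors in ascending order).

DFS from vertex 0 (neighbors processed in ascending order):
Visit order: 0, 1, 4, 5, 2, 3, 6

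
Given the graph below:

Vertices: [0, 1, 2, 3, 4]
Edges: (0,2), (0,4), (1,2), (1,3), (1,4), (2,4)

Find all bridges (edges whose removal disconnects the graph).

A bridge is an edge whose removal increases the number of connected components.
Bridges found: (1,3)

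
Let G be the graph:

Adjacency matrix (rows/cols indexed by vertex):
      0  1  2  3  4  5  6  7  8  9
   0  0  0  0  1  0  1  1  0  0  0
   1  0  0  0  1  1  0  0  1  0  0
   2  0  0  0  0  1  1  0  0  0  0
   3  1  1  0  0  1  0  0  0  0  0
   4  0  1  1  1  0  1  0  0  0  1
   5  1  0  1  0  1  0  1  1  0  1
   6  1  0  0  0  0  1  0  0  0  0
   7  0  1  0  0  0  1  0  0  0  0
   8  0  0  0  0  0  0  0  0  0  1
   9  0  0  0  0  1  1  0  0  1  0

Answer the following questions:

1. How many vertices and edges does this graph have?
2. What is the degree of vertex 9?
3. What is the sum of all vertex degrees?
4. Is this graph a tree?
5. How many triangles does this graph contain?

Count: 10 vertices, 15 edges.
Vertex 9 has neighbors [4, 5, 8], degree = 3.
Handshaking lemma: 2 * 15 = 30.
A tree on 10 vertices has 9 edges. This graph has 15 edges (6 extra). Not a tree.
Number of triangles = 4.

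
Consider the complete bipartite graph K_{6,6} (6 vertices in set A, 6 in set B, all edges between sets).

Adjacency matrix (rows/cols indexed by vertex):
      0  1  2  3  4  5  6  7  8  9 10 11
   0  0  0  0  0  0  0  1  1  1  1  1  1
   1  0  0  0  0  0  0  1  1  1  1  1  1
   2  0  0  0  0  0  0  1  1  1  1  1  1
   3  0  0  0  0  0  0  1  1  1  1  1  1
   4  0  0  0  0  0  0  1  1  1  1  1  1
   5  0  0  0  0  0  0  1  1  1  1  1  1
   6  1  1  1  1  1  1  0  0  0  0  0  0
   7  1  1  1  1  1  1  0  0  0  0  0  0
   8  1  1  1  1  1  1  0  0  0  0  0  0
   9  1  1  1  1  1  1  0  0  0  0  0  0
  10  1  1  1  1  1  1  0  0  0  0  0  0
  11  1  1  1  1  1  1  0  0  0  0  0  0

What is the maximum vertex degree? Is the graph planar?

Set-A vertices have degree 6; set-B vertices have degree 6. Maximum degree = max(6,6) = 6.
K_{6,6} contains K_{3,3} as a subgraph (since both sides have >= 3 vertices); by Kuratowski's theorem it is not planar.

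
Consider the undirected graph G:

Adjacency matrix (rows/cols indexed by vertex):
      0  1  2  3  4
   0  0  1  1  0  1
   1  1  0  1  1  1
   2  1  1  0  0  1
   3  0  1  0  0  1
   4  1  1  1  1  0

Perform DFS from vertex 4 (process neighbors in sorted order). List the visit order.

DFS from vertex 4 (neighbors processed in ascending order):
Visit order: 4, 0, 1, 2, 3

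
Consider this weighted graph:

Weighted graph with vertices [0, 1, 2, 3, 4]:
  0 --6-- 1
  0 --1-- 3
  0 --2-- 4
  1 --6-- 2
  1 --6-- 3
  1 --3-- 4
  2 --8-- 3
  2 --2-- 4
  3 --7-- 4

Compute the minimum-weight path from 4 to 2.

Using Dijkstra's algorithm from vertex 4:
Shortest path: 4 -> 2
Total weight: 2 = 2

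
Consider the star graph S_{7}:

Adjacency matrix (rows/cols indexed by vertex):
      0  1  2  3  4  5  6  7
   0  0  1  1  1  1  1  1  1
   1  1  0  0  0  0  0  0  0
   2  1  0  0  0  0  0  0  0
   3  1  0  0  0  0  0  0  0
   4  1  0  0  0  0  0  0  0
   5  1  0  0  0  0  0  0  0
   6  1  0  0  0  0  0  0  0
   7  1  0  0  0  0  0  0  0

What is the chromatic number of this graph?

S_{7} has one hub adjacent to 7 leaves; leaves are pairwise non-adjacent.
Color the hub 0 and every leaf 1.
Chromatic number = 2.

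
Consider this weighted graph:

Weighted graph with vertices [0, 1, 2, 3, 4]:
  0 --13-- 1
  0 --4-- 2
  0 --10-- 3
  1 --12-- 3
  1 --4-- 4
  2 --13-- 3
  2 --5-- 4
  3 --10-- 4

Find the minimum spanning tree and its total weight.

Applying Kruskal's algorithm (sort edges by weight, add if no cycle):
  Add (0,2) w=4
  Add (1,4) w=4
  Add (2,4) w=5
  Add (0,3) w=10
  Skip (3,4) w=10 (creates cycle)
  Skip (1,3) w=12 (creates cycle)
  Skip (0,1) w=13 (creates cycle)
  Skip (2,3) w=13 (creates cycle)
MST weight = 23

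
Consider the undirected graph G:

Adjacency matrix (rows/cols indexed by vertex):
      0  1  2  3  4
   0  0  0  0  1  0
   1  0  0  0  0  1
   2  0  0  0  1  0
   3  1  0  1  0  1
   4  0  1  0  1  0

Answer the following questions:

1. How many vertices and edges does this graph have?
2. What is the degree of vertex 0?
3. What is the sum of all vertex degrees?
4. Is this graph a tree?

Count: 5 vertices, 4 edges.
Vertex 0 has neighbors [3], degree = 1.
Handshaking lemma: 2 * 4 = 8.
A graph is a tree iff it is connected and has exactly n-1 edges. This graph is connected (all 5 vertices in one component) and has 5-1 = 4 edges. It is a tree.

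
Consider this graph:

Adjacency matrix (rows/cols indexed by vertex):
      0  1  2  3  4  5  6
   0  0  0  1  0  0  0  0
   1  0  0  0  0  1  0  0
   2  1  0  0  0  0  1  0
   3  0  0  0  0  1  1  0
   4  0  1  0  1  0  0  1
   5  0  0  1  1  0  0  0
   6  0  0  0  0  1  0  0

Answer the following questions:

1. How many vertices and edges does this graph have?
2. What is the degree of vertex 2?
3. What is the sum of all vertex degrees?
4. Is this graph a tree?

Count: 7 vertices, 6 edges.
Vertex 2 has neighbors [0, 5], degree = 2.
Handshaking lemma: 2 * 6 = 12.
A graph is a tree iff it is connected and has exactly n-1 edges. This graph is connected (all 7 vertices in one component) and has 7-1 = 6 edges. It is a tree.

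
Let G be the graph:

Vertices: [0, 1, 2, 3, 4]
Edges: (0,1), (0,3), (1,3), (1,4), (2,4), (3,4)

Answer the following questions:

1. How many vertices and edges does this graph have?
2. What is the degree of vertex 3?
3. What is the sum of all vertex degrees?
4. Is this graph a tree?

Count: 5 vertices, 6 edges.
Vertex 3 has neighbors [0, 1, 4], degree = 3.
Handshaking lemma: 2 * 6 = 12.
A tree on 5 vertices has 4 edges. This graph has 6 edges (2 extra). Not a tree.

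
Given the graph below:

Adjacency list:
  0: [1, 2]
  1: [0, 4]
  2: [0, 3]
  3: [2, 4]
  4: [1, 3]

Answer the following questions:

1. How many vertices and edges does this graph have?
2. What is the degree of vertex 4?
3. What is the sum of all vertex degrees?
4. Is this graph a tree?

Count: 5 vertices, 5 edges.
Vertex 4 has neighbors [1, 3], degree = 2.
Handshaking lemma: 2 * 5 = 10.
A tree on 5 vertices has 4 edges. This graph has 5 edges (1 extra). Not a tree.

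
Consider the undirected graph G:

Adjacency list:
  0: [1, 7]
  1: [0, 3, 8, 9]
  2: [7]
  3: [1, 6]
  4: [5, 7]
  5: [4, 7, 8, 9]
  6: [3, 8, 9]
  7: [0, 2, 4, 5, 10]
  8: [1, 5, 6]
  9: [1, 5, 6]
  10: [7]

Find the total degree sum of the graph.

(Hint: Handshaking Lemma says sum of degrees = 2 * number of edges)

Count edges: 15 edges.
By Handshaking Lemma: sum of degrees = 2 * 15 = 30.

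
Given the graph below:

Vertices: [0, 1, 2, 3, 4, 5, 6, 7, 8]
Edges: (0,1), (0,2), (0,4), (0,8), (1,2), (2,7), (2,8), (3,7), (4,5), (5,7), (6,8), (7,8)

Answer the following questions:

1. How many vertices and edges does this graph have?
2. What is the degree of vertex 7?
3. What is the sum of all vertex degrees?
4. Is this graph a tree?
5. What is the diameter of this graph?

Count: 9 vertices, 12 edges.
Vertex 7 has neighbors [2, 3, 5, 8], degree = 4.
Handshaking lemma: 2 * 12 = 24.
A tree on 9 vertices has 8 edges. This graph has 12 edges (4 extra). Not a tree.
Diameter (longest shortest path) = 3.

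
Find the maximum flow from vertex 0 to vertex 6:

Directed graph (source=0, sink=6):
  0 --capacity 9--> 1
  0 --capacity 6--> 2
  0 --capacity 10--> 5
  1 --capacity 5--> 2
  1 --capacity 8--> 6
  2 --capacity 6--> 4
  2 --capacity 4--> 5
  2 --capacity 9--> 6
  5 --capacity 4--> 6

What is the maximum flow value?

Computing max flow:
  Flow on (0->1): 9/9
  Flow on (0->2): 6/6
  Flow on (0->5): 4/10
  Flow on (1->2): 1/5
  Flow on (1->6): 8/8
  Flow on (2->6): 7/9
  Flow on (5->6): 4/4
Maximum flow = 19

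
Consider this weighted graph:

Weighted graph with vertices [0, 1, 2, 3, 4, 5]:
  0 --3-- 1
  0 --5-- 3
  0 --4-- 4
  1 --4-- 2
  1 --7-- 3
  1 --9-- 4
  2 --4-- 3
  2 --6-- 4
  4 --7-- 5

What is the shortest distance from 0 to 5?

Using Dijkstra's algorithm from vertex 0:
Shortest path: 0 -> 4 -> 5
Total weight: 4 + 7 = 11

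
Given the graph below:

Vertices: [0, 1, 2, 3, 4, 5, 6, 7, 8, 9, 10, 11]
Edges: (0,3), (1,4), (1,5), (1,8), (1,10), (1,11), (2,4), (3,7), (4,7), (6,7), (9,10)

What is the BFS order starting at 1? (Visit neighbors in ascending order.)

BFS from vertex 1 (neighbors processed in ascending order):
Visit order: 1, 4, 5, 8, 10, 11, 2, 7, 9, 3, 6, 0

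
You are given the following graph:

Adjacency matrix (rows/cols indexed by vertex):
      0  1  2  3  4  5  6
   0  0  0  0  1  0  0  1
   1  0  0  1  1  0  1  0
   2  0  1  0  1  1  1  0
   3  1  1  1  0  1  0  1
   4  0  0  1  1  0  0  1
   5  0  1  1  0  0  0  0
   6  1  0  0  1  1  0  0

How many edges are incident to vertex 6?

Vertex 6 has neighbors [0, 3, 4], so deg(6) = 3.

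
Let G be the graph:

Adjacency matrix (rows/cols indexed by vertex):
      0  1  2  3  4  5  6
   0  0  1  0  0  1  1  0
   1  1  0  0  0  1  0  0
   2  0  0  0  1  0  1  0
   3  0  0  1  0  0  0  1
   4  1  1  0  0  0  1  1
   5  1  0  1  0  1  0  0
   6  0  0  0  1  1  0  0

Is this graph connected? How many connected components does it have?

Checking connectivity: the graph has 1 connected component(s).
All vertices are reachable from each other. The graph IS connected.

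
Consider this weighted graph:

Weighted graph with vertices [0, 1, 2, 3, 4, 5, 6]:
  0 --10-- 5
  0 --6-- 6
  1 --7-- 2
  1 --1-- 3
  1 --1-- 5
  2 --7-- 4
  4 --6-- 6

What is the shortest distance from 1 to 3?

Using Dijkstra's algorithm from vertex 1:
Shortest path: 1 -> 3
Total weight: 1 = 1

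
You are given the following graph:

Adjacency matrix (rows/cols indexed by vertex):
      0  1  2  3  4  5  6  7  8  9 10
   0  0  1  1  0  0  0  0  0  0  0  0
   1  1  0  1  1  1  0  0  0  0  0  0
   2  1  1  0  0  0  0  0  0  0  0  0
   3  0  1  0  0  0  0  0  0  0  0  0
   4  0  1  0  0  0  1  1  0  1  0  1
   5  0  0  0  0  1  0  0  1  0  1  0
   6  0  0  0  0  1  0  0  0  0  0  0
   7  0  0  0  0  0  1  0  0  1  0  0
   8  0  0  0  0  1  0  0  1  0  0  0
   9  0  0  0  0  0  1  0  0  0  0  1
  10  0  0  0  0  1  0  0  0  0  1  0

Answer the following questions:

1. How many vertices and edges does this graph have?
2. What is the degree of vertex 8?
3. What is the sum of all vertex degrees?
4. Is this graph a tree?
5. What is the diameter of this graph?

Count: 11 vertices, 13 edges.
Vertex 8 has neighbors [4, 7], degree = 2.
Handshaking lemma: 2 * 13 = 26.
A tree on 11 vertices has 10 edges. This graph has 13 edges (3 extra). Not a tree.
Diameter (longest shortest path) = 4.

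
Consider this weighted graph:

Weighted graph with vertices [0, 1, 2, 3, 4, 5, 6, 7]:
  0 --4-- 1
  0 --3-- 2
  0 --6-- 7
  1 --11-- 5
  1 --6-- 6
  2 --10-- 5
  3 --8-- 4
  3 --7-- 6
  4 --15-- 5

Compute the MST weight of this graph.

Applying Kruskal's algorithm (sort edges by weight, add if no cycle):
  Add (0,2) w=3
  Add (0,1) w=4
  Add (0,7) w=6
  Add (1,6) w=6
  Add (3,6) w=7
  Add (3,4) w=8
  Add (2,5) w=10
  Skip (1,5) w=11 (creates cycle)
  Skip (4,5) w=15 (creates cycle)
MST weight = 44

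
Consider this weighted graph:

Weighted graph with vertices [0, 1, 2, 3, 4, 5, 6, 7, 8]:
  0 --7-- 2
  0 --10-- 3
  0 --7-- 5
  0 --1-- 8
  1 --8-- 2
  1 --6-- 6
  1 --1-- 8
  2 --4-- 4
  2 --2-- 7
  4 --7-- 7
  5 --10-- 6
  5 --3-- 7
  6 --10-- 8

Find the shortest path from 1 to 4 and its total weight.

Using Dijkstra's algorithm from vertex 1:
Shortest path: 1 -> 2 -> 4
Total weight: 8 + 4 = 12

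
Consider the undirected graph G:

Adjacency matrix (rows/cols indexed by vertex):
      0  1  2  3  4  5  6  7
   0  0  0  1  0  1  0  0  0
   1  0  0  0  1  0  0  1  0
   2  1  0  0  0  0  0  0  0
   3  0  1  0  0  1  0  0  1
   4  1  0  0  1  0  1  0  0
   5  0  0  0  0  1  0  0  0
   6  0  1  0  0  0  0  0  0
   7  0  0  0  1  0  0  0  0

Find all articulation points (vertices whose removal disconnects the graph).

An articulation point is a vertex whose removal disconnects the graph.
Articulation points: [0, 1, 3, 4]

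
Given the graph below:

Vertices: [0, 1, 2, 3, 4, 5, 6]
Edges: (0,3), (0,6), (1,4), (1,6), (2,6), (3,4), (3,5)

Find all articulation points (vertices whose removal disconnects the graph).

An articulation point is a vertex whose removal disconnects the graph.
Articulation points: [3, 6]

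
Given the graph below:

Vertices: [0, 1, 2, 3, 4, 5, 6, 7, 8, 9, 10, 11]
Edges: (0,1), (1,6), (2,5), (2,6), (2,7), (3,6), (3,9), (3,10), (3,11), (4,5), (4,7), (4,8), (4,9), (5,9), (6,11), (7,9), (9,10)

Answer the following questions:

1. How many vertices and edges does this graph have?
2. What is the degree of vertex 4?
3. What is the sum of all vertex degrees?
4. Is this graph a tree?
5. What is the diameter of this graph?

Count: 12 vertices, 17 edges.
Vertex 4 has neighbors [5, 7, 8, 9], degree = 4.
Handshaking lemma: 2 * 17 = 34.
A tree on 12 vertices has 11 edges. This graph has 17 edges (6 extra). Not a tree.
Diameter (longest shortest path) = 6.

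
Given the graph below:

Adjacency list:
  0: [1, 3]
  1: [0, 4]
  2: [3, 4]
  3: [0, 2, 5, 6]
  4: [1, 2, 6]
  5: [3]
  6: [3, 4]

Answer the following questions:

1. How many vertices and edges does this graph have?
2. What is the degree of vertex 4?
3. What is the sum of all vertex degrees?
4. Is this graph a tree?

Count: 7 vertices, 8 edges.
Vertex 4 has neighbors [1, 2, 6], degree = 3.
Handshaking lemma: 2 * 8 = 16.
A tree on 7 vertices has 6 edges. This graph has 8 edges (2 extra). Not a tree.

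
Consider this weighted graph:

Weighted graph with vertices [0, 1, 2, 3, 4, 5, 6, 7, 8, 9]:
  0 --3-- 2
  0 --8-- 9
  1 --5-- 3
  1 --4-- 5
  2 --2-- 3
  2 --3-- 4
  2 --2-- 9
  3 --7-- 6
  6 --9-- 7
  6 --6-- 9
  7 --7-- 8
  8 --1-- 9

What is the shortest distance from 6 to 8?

Using Dijkstra's algorithm from vertex 6:
Shortest path: 6 -> 9 -> 8
Total weight: 6 + 1 = 7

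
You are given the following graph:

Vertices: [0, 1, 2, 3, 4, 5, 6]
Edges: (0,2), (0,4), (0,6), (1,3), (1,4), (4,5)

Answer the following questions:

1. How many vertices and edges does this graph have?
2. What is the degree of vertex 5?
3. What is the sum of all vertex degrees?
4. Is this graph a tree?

Count: 7 vertices, 6 edges.
Vertex 5 has neighbors [4], degree = 1.
Handshaking lemma: 2 * 6 = 12.
A graph is a tree iff it is connected and has exactly n-1 edges. This graph is connected (all 7 vertices in one component) and has 7-1 = 6 edges. It is a tree.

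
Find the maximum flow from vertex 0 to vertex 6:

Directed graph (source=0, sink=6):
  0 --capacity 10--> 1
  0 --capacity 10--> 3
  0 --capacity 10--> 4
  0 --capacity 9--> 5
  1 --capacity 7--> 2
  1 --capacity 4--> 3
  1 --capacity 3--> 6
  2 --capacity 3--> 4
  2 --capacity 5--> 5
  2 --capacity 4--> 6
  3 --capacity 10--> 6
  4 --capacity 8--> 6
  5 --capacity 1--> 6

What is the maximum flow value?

Computing max flow:
  Flow on (0->1): 7/10
  Flow on (0->3): 10/10
  Flow on (0->4): 8/10
  Flow on (0->5): 1/9
  Flow on (1->2): 4/7
  Flow on (1->6): 3/3
  Flow on (2->6): 4/4
  Flow on (3->6): 10/10
  Flow on (4->6): 8/8
  Flow on (5->6): 1/1
Maximum flow = 26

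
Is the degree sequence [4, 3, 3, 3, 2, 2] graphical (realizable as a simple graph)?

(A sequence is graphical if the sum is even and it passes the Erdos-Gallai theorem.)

Sum of degrees = 17. Sum is odd, so the sequence is NOT graphical.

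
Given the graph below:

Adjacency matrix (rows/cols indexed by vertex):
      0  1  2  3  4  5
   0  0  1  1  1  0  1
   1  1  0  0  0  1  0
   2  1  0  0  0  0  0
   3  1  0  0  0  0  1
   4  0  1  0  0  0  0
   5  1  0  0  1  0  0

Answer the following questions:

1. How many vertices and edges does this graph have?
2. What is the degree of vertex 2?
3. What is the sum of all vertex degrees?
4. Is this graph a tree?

Count: 6 vertices, 6 edges.
Vertex 2 has neighbors [0], degree = 1.
Handshaking lemma: 2 * 6 = 12.
A tree on 6 vertices has 5 edges. This graph has 6 edges (1 extra). Not a tree.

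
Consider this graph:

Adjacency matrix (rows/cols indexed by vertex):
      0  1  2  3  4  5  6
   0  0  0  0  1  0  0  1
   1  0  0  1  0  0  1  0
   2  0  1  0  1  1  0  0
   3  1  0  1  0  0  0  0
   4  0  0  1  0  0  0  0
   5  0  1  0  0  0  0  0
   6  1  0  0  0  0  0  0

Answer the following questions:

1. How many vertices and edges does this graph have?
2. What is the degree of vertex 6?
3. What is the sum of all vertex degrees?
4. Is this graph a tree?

Count: 7 vertices, 6 edges.
Vertex 6 has neighbors [0], degree = 1.
Handshaking lemma: 2 * 6 = 12.
A graph is a tree iff it is connected and has exactly n-1 edges. This graph is connected (all 7 vertices in one component) and has 7-1 = 6 edges. It is a tree.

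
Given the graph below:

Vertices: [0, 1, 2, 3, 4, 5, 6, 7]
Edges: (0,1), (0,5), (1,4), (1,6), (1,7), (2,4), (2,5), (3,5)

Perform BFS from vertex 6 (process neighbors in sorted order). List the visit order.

BFS from vertex 6 (neighbors processed in ascending order):
Visit order: 6, 1, 0, 4, 7, 5, 2, 3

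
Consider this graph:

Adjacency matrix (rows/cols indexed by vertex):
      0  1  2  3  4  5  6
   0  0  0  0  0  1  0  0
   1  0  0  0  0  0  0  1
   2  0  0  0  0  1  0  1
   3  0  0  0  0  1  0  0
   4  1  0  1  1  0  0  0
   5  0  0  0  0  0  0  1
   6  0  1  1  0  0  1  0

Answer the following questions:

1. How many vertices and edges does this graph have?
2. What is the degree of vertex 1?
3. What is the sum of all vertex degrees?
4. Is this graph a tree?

Count: 7 vertices, 6 edges.
Vertex 1 has neighbors [6], degree = 1.
Handshaking lemma: 2 * 6 = 12.
A graph is a tree iff it is connected and has exactly n-1 edges. This graph is connected (all 7 vertices in one component) and has 7-1 = 6 edges. It is a tree.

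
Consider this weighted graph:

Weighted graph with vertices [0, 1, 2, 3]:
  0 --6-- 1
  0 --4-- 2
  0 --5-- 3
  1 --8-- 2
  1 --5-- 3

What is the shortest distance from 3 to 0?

Using Dijkstra's algorithm from vertex 3:
Shortest path: 3 -> 0
Total weight: 5 = 5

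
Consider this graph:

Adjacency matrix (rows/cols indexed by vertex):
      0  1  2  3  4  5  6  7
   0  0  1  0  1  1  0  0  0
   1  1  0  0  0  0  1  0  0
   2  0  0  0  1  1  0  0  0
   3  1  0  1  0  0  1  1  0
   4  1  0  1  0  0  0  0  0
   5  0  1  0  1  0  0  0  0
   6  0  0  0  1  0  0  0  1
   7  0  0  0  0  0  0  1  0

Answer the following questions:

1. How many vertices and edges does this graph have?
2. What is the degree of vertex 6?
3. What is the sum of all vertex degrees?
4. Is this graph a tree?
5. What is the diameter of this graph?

Count: 8 vertices, 9 edges.
Vertex 6 has neighbors [3, 7], degree = 2.
Handshaking lemma: 2 * 9 = 18.
A tree on 8 vertices has 7 edges. This graph has 9 edges (2 extra). Not a tree.
Diameter (longest shortest path) = 4.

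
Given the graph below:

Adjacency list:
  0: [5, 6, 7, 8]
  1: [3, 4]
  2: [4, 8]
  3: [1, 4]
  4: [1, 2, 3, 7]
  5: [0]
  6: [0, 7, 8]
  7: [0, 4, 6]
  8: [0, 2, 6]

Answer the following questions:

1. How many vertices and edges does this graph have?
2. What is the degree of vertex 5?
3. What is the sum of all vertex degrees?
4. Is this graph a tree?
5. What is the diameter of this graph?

Count: 9 vertices, 12 edges.
Vertex 5 has neighbors [0], degree = 1.
Handshaking lemma: 2 * 12 = 24.
A tree on 9 vertices has 8 edges. This graph has 12 edges (4 extra). Not a tree.
Diameter (longest shortest path) = 4.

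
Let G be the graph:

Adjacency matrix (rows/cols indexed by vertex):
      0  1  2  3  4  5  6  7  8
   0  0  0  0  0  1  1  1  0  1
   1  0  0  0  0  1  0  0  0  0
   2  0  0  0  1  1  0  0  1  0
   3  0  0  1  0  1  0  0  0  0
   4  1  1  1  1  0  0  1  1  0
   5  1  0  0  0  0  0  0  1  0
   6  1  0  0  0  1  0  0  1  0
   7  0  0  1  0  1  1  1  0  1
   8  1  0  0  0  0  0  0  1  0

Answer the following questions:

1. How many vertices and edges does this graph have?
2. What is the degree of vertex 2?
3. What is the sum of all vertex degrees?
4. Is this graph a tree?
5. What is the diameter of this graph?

Count: 9 vertices, 14 edges.
Vertex 2 has neighbors [3, 4, 7], degree = 3.
Handshaking lemma: 2 * 14 = 28.
A tree on 9 vertices has 8 edges. This graph has 14 edges (6 extra). Not a tree.
Diameter (longest shortest path) = 3.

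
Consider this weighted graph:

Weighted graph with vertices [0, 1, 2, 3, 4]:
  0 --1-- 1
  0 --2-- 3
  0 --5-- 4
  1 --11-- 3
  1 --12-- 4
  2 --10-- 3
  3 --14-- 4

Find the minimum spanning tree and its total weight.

Applying Kruskal's algorithm (sort edges by weight, add if no cycle):
  Add (0,1) w=1
  Add (0,3) w=2
  Add (0,4) w=5
  Add (2,3) w=10
  Skip (1,3) w=11 (creates cycle)
  Skip (1,4) w=12 (creates cycle)
  Skip (3,4) w=14 (creates cycle)
MST weight = 18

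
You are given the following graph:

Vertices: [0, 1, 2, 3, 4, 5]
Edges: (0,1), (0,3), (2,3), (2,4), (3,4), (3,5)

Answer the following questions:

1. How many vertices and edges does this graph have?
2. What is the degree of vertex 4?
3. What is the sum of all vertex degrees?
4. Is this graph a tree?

Count: 6 vertices, 6 edges.
Vertex 4 has neighbors [2, 3], degree = 2.
Handshaking lemma: 2 * 6 = 12.
A tree on 6 vertices has 5 edges. This graph has 6 edges (1 extra). Not a tree.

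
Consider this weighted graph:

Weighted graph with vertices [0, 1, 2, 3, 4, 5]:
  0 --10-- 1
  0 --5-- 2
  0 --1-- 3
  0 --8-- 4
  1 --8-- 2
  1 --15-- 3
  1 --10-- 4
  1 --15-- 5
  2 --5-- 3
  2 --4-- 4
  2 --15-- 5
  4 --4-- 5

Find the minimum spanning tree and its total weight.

Applying Kruskal's algorithm (sort edges by weight, add if no cycle):
  Add (0,3) w=1
  Add (2,4) w=4
  Add (4,5) w=4
  Add (0,2) w=5
  Skip (2,3) w=5 (creates cycle)
  Skip (0,4) w=8 (creates cycle)
  Add (1,2) w=8
  Skip (0,1) w=10 (creates cycle)
  Skip (1,4) w=10 (creates cycle)
  Skip (1,3) w=15 (creates cycle)
  Skip (1,5) w=15 (creates cycle)
  Skip (2,5) w=15 (creates cycle)
MST weight = 22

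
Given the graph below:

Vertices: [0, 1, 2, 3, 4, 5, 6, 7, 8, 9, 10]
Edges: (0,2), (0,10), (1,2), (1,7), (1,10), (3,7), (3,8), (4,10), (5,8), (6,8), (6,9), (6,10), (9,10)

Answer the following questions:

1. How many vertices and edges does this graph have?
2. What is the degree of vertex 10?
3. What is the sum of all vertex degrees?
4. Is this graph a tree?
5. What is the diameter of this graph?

Count: 11 vertices, 13 edges.
Vertex 10 has neighbors [0, 1, 4, 6, 9], degree = 5.
Handshaking lemma: 2 * 13 = 26.
A tree on 11 vertices has 10 edges. This graph has 13 edges (3 extra). Not a tree.
Diameter (longest shortest path) = 5.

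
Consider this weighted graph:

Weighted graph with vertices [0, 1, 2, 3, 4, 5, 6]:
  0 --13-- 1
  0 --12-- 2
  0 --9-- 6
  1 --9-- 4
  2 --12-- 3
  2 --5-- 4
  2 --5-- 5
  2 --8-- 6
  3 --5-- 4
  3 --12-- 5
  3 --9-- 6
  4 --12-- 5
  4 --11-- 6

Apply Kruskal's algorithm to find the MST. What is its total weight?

Applying Kruskal's algorithm (sort edges by weight, add if no cycle):
  Add (2,4) w=5
  Add (2,5) w=5
  Add (3,4) w=5
  Add (2,6) w=8
  Add (0,6) w=9
  Add (1,4) w=9
  Skip (3,6) w=9 (creates cycle)
  Skip (4,6) w=11 (creates cycle)
  Skip (0,2) w=12 (creates cycle)
  Skip (2,3) w=12 (creates cycle)
  Skip (3,5) w=12 (creates cycle)
  Skip (4,5) w=12 (creates cycle)
  Skip (0,1) w=13 (creates cycle)
MST weight = 41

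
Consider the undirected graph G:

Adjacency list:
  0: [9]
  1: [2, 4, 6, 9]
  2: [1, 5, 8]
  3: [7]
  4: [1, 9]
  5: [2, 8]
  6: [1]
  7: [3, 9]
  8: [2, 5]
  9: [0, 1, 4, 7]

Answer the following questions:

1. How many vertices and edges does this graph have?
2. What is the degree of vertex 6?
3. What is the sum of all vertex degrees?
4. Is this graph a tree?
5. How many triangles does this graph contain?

Count: 10 vertices, 11 edges.
Vertex 6 has neighbors [1], degree = 1.
Handshaking lemma: 2 * 11 = 22.
A tree on 10 vertices has 9 edges. This graph has 11 edges (2 extra). Not a tree.
Number of triangles = 2.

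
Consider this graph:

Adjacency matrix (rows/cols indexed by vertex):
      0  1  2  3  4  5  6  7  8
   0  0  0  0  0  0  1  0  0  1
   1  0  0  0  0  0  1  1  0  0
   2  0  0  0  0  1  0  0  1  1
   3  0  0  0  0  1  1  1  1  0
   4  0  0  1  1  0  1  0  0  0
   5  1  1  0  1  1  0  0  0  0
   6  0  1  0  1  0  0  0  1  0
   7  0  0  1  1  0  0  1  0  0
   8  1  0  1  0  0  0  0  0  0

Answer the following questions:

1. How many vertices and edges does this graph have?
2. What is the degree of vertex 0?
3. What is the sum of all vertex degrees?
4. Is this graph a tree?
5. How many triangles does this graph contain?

Count: 9 vertices, 13 edges.
Vertex 0 has neighbors [5, 8], degree = 2.
Handshaking lemma: 2 * 13 = 26.
A tree on 9 vertices has 8 edges. This graph has 13 edges (5 extra). Not a tree.
Number of triangles = 2.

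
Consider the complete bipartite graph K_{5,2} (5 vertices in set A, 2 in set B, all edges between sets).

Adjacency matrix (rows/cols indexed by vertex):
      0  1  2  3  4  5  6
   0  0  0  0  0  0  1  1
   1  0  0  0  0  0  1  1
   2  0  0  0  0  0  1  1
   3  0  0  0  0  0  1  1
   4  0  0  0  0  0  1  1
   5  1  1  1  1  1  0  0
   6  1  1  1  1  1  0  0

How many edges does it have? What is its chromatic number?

K_{5,2} has 5 * 2 = 10 edges.
Bipartite graphs have chromatic number 2 (color each partition differently).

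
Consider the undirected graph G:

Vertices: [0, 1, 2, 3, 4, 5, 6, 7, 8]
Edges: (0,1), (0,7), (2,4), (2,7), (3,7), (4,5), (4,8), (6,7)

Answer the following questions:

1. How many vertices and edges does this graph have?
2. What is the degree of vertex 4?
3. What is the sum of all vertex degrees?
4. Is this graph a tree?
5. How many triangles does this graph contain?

Count: 9 vertices, 8 edges.
Vertex 4 has neighbors [2, 5, 8], degree = 3.
Handshaking lemma: 2 * 8 = 16.
A graph is a tree iff it is connected and has exactly n-1 edges. This graph is connected (all 9 vertices in one component) and has 9-1 = 8 edges. It is a tree.
Number of triangles = 0.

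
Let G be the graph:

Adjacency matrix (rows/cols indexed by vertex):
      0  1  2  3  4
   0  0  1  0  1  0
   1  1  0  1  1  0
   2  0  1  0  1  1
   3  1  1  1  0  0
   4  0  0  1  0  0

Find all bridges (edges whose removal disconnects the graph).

A bridge is an edge whose removal increases the number of connected components.
Bridges found: (2,4)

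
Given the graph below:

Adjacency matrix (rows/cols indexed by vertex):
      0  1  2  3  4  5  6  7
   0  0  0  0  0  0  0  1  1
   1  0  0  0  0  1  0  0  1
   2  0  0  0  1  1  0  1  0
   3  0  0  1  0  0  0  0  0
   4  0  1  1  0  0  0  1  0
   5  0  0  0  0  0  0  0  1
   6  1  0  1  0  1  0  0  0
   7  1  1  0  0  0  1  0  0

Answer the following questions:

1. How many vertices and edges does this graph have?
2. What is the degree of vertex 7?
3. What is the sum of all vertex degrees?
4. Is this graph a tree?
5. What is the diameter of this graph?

Count: 8 vertices, 9 edges.
Vertex 7 has neighbors [0, 1, 5], degree = 3.
Handshaking lemma: 2 * 9 = 18.
A tree on 8 vertices has 7 edges. This graph has 9 edges (2 extra). Not a tree.
Diameter (longest shortest path) = 5.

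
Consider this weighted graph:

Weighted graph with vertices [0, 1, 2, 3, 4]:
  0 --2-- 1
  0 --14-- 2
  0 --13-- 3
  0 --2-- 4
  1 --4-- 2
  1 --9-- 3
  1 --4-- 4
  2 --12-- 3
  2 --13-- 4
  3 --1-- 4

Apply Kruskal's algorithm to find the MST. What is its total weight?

Applying Kruskal's algorithm (sort edges by weight, add if no cycle):
  Add (3,4) w=1
  Add (0,4) w=2
  Add (0,1) w=2
  Skip (1,4) w=4 (creates cycle)
  Add (1,2) w=4
  Skip (1,3) w=9 (creates cycle)
  Skip (2,3) w=12 (creates cycle)
  Skip (0,3) w=13 (creates cycle)
  Skip (2,4) w=13 (creates cycle)
  Skip (0,2) w=14 (creates cycle)
MST weight = 9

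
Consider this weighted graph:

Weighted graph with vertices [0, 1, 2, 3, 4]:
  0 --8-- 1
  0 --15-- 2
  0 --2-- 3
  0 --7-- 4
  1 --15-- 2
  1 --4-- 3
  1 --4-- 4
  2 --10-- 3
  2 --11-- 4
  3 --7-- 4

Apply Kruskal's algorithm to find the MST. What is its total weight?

Applying Kruskal's algorithm (sort edges by weight, add if no cycle):
  Add (0,3) w=2
  Add (1,4) w=4
  Add (1,3) w=4
  Skip (0,4) w=7 (creates cycle)
  Skip (3,4) w=7 (creates cycle)
  Skip (0,1) w=8 (creates cycle)
  Add (2,3) w=10
  Skip (2,4) w=11 (creates cycle)
  Skip (0,2) w=15 (creates cycle)
  Skip (1,2) w=15 (creates cycle)
MST weight = 20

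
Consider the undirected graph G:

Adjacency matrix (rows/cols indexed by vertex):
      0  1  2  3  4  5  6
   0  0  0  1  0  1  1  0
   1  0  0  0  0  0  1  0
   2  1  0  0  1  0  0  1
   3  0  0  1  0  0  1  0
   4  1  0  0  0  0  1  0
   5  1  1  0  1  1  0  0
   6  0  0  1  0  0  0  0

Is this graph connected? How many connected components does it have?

Checking connectivity: the graph has 1 connected component(s).
All vertices are reachable from each other. The graph IS connected.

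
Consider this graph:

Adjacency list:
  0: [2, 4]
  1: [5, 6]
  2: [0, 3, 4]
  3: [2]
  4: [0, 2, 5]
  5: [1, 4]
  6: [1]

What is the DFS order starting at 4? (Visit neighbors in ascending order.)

DFS from vertex 4 (neighbors processed in ascending order):
Visit order: 4, 0, 2, 3, 5, 1, 6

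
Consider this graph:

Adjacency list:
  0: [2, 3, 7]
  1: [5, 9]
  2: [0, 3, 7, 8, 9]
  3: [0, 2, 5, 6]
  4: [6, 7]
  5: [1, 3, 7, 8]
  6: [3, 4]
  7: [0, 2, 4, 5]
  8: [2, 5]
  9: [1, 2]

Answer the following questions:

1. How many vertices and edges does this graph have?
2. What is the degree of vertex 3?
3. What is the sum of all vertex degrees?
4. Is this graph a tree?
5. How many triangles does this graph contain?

Count: 10 vertices, 15 edges.
Vertex 3 has neighbors [0, 2, 5, 6], degree = 4.
Handshaking lemma: 2 * 15 = 30.
A tree on 10 vertices has 9 edges. This graph has 15 edges (6 extra). Not a tree.
Number of triangles = 2.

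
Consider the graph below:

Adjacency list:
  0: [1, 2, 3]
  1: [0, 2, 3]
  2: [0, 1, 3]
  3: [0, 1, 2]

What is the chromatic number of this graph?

The graph has a maximum clique of size 4 (lower bound on chromatic number).
A valid 4-coloring: {0: 0, 1: 1, 2: 2, 3: 3}.
Chromatic number = 4.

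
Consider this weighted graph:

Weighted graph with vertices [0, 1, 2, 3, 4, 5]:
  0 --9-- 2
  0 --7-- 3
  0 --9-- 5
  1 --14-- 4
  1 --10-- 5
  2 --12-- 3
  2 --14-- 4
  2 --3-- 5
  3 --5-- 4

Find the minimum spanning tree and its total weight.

Applying Kruskal's algorithm (sort edges by weight, add if no cycle):
  Add (2,5) w=3
  Add (3,4) w=5
  Add (0,3) w=7
  Add (0,2) w=9
  Skip (0,5) w=9 (creates cycle)
  Add (1,5) w=10
  Skip (2,3) w=12 (creates cycle)
  Skip (1,4) w=14 (creates cycle)
  Skip (2,4) w=14 (creates cycle)
MST weight = 34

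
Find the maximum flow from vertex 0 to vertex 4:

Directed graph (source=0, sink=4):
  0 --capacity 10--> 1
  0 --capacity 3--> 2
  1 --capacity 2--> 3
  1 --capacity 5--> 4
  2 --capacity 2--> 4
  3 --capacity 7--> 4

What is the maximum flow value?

Computing max flow:
  Flow on (0->1): 7/10
  Flow on (0->2): 2/3
  Flow on (1->3): 2/2
  Flow on (1->4): 5/5
  Flow on (2->4): 2/2
  Flow on (3->4): 2/7
Maximum flow = 9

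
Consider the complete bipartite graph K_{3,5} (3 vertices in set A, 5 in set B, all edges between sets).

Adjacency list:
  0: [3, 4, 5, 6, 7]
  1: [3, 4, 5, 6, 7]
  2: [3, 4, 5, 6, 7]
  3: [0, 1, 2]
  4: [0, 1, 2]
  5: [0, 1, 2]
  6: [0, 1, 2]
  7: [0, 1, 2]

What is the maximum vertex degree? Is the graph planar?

Set-A vertices have degree 5; set-B vertices have degree 3. Maximum degree = max(3,5) = 5.
K_{3,5} contains K_{3,3} as a subgraph (since both sides have >= 3 vertices); by Kuratowski's theorem it is not planar.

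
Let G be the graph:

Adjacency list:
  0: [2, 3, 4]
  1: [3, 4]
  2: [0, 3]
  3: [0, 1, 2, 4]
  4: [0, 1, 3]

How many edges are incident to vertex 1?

Vertex 1 has neighbors [3, 4], so deg(1) = 2.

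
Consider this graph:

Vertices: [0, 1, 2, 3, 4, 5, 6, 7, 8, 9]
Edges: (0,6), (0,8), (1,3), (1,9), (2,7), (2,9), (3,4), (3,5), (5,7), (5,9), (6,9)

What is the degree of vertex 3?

Vertex 3 has neighbors [1, 4, 5], so deg(3) = 3.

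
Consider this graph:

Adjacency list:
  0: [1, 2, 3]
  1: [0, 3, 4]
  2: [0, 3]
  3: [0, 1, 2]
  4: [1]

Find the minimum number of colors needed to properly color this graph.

The graph has a maximum clique of size 3 (lower bound on chromatic number).
A valid 3-coloring: {0: 0, 1: 1, 2: 1, 3: 2, 4: 0}.
Chromatic number = 3.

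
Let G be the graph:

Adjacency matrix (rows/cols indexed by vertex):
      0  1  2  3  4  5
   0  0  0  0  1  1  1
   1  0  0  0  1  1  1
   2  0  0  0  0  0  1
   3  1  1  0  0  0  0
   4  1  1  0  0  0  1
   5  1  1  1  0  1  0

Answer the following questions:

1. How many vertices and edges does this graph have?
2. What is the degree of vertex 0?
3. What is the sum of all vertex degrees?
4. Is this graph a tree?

Count: 6 vertices, 8 edges.
Vertex 0 has neighbors [3, 4, 5], degree = 3.
Handshaking lemma: 2 * 8 = 16.
A tree on 6 vertices has 5 edges. This graph has 8 edges (3 extra). Not a tree.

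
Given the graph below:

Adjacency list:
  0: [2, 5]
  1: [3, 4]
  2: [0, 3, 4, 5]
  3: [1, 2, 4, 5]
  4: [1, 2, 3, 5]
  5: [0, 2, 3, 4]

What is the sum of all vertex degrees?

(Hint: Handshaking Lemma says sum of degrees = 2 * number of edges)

Count edges: 10 edges.
By Handshaking Lemma: sum of degrees = 2 * 10 = 20.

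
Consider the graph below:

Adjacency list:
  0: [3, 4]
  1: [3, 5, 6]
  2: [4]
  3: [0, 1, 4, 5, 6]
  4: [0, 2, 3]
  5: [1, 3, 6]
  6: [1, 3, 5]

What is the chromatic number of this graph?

The graph has a maximum clique of size 4 (lower bound on chromatic number).
A valid 4-coloring: {0: 2, 1: 1, 2: 0, 3: 0, 4: 1, 5: 2, 6: 3}.
Chromatic number = 4.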